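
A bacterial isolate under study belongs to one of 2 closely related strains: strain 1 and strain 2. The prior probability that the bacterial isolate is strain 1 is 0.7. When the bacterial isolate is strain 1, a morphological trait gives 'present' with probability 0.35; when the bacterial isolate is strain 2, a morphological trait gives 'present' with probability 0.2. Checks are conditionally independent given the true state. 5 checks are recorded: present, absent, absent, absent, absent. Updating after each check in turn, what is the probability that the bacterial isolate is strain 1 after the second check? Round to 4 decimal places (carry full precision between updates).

0.7684

After 'present': P(strain 1) = 0.35·0.7000 / (0.35·0.7000 + 0.2·0.3000) ≈ 0.8033
After 'absent': P(strain 1) = 0.65·0.8033 / (0.65·0.8033 + 0.8·0.1967) ≈ 0.7684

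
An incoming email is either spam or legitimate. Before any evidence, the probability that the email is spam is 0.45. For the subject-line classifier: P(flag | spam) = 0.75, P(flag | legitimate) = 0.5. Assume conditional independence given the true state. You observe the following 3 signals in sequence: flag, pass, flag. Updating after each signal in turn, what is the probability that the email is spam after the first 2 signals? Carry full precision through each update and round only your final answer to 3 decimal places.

Apply Bayes' rule sequentially, carrying P(spam) forward.
After 'flag': P(spam) = 0.75·0.4500 / (0.75·0.4500 + 0.5·0.5500) ≈ 0.5510
After 'pass': P(spam) = 0.25·0.5510 / (0.25·0.5510 + 0.5·0.4490) ≈ 0.3803

0.380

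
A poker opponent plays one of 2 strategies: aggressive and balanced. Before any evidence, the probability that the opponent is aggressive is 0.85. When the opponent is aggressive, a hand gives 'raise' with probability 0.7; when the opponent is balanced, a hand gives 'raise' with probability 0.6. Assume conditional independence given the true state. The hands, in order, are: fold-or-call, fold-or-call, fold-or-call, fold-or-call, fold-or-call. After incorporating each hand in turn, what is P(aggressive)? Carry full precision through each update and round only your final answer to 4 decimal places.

0.5735

After 'fold-or-call': P(aggressive) = 0.3·0.8500 / (0.3·0.8500 + 0.4·0.1500) ≈ 0.8095
After 'fold-or-call': P(aggressive) = 0.3·0.8095 / (0.3·0.8095 + 0.4·0.1905) ≈ 0.7612
After 'fold-or-call': P(aggressive) = 0.3·0.7612 / (0.3·0.7612 + 0.4·0.2388) ≈ 0.7051
After 'fold-or-call': P(aggressive) = 0.3·0.7051 / (0.3·0.7051 + 0.4·0.2949) ≈ 0.6420
After 'fold-or-call': P(aggressive) = 0.3·0.6420 / (0.3·0.6420 + 0.4·0.3580) ≈ 0.5735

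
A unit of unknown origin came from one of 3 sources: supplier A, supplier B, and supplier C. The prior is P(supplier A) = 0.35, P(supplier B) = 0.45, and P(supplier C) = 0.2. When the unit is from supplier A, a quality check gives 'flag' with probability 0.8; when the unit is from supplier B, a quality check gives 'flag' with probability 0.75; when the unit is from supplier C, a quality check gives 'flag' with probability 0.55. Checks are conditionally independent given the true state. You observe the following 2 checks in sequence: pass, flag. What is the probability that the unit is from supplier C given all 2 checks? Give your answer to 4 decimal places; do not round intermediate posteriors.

0.2607

After 'pass': normaliser = 0.2·0.3500 + 0.25·0.4500 + 0.45·0.2000; P(supplier A) ≈ 0.2569, P(supplier B) ≈ 0.4128, P(supplier C) ≈ 0.3303
After 'flag': normaliser = 0.8·0.2569 + 0.75·0.4128 + 0.55·0.3303; P(supplier A) ≈ 0.2949, P(supplier B) ≈ 0.4444, P(supplier C) ≈ 0.2607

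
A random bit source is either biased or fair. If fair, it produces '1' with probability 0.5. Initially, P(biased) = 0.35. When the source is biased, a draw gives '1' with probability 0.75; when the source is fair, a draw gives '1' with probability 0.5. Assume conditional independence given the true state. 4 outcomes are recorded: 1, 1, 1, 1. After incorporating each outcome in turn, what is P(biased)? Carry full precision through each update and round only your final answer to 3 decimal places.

After '1': P(biased) = 0.75·0.3500 / (0.75·0.3500 + 0.5·0.6500) ≈ 0.4468
After '1': P(biased) = 0.75·0.4468 / (0.75·0.4468 + 0.5·0.5532) ≈ 0.5478
After '1': P(biased) = 0.75·0.5478 / (0.75·0.5478 + 0.5·0.4522) ≈ 0.6451
After '1': P(biased) = 0.75·0.6451 / (0.75·0.6451 + 0.5·0.3549) ≈ 0.7316

0.732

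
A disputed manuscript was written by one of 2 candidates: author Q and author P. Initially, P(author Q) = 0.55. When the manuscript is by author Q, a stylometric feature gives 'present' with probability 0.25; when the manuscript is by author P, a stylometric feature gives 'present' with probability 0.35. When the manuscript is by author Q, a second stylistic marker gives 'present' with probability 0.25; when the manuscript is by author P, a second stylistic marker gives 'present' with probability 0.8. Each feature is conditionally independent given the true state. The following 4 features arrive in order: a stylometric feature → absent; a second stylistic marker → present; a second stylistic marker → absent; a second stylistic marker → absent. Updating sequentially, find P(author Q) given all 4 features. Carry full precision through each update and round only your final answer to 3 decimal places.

0.861

Each posterior becomes the prior for the next update.
After a stylometric feature='absent': P(author Q) = 0.75·0.5500 / (0.75·0.5500 + 0.65·0.4500) ≈ 0.5851
After a second stylistic marker='present': P(author Q) = 0.25·0.5851 / (0.25·0.5851 + 0.8·0.4149) ≈ 0.3059
After a second stylistic marker='absent': P(author Q) = 0.75·0.3059 / (0.75·0.3059 + 0.2·0.6941) ≈ 0.6230
After a second stylistic marker='absent': P(author Q) = 0.75·0.6230 / (0.75·0.6230 + 0.2·0.3770) ≈ 0.8611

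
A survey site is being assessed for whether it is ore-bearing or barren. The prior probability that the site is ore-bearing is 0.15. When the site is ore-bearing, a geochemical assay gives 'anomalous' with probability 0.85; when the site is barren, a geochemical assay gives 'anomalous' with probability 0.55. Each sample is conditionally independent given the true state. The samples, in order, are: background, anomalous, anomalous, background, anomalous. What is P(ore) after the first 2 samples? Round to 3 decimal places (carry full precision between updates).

0.083

Each posterior becomes the prior for the next update.
After 'background': P(ore) = 0.15·0.1500 / (0.15·0.1500 + 0.45·0.8500) ≈ 0.0556
After 'anomalous': P(ore) = 0.85·0.0556 / (0.85·0.0556 + 0.55·0.9444) ≈ 0.0833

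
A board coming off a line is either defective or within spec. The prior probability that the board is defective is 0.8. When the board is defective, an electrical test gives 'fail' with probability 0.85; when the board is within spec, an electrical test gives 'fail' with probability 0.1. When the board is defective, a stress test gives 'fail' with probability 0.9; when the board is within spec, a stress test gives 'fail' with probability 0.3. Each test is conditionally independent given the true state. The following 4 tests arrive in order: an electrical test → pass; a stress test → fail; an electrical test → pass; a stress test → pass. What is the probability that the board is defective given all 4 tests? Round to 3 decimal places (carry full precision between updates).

After an electrical test='pass': P(defective) = 0.15·0.8000 / (0.15·0.8000 + 0.9·0.2000) ≈ 0.4000
After a stress test='fail': P(defective) = 0.9·0.4000 / (0.9·0.4000 + 0.3·0.6000) ≈ 0.6667
After an electrical test='pass': P(defective) = 0.15·0.6667 / (0.15·0.6667 + 0.9·0.3333) ≈ 0.2500
After a stress test='pass': P(defective) = 0.1·0.2500 / (0.1·0.2500 + 0.7·0.7500) ≈ 0.0455

0.045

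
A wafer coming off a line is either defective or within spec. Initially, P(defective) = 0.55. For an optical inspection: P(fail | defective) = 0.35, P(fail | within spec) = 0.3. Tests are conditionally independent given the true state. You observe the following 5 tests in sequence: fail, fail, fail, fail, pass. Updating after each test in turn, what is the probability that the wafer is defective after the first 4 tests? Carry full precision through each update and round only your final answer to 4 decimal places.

0.6937

Apply Bayes' rule sequentially, carrying P(defective) forward.
After 'fail': P(defective) = 0.35·0.5500 / (0.35·0.5500 + 0.3·0.4500) ≈ 0.5878
After 'fail': P(defective) = 0.35·0.5878 / (0.35·0.5878 + 0.3·0.4122) ≈ 0.6246
After 'fail': P(defective) = 0.35·0.6246 / (0.35·0.6246 + 0.3·0.3754) ≈ 0.6600
After 'fail': P(defective) = 0.35·0.6600 / (0.35·0.6600 + 0.3·0.3400) ≈ 0.6937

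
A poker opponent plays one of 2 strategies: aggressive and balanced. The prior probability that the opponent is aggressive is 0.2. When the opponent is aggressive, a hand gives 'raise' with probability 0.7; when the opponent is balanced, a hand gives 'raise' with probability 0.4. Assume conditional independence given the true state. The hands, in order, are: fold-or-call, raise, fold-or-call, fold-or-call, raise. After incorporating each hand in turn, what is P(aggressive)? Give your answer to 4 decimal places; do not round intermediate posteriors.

0.0873

After 'fold-or-call': P(aggressive) = 0.3·0.2000 / (0.3·0.2000 + 0.6·0.8000) ≈ 0.1111
After 'raise': P(aggressive) = 0.7·0.1111 / (0.7·0.1111 + 0.4·0.8889) ≈ 0.1795
After 'fold-or-call': P(aggressive) = 0.3·0.1795 / (0.3·0.1795 + 0.6·0.8205) ≈ 0.0986
After 'fold-or-call': P(aggressive) = 0.3·0.0986 / (0.3·0.0986 + 0.6·0.9014) ≈ 0.0519
After 'raise': P(aggressive) = 0.7·0.0519 / (0.7·0.0519 + 0.4·0.9481) ≈ 0.0873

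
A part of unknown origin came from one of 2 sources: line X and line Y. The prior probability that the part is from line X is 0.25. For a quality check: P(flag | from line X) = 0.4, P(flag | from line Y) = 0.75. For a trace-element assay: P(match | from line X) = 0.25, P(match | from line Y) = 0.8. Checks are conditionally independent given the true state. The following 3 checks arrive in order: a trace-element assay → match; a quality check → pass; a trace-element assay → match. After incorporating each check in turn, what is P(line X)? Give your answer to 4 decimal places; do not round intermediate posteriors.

Each posterior becomes the prior for the next update.
After a trace-element assay='match': P(line X) = 0.25·0.2500 / (0.25·0.2500 + 0.8·0.7500) ≈ 0.0943
After a quality check='pass': P(line X) = 0.6·0.0943 / (0.6·0.0943 + 0.25·0.9057) ≈ 0.2000
After a trace-element assay='match': P(line X) = 0.25·0.2000 / (0.25·0.2000 + 0.8·0.8000) ≈ 0.0725

0.0725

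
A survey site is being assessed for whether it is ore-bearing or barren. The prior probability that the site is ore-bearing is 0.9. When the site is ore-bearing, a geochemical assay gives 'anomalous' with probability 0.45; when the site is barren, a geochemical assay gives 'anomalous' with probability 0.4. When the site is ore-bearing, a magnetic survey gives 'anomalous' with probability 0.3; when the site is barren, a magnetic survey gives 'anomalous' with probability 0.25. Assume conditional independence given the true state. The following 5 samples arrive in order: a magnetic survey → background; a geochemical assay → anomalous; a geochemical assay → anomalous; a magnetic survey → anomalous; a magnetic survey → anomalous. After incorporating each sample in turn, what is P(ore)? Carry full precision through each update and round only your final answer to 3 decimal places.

After a magnetic survey='background': P(ore) = 0.7·0.9000 / (0.7·0.9000 + 0.75·0.1000) ≈ 0.8936
After a geochemical assay='anomalous': P(ore) = 0.45·0.8936 / (0.45·0.8936 + 0.4·0.1064) ≈ 0.9043
After a geochemical assay='anomalous': P(ore) = 0.45·0.9043 / (0.45·0.9043 + 0.4·0.0957) ≈ 0.9140
After a magnetic survey='anomalous': P(ore) = 0.3·0.9140 / (0.3·0.9140 + 0.25·0.0860) ≈ 0.9273
After a magnetic survey='anomalous': P(ore) = 0.3·0.9273 / (0.3·0.9273 + 0.25·0.0727) ≈ 0.9387

0.939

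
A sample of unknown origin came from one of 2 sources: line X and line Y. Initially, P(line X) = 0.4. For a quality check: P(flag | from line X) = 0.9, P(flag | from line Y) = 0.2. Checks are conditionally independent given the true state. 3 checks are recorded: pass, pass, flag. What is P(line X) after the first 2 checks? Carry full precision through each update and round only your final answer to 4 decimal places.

After 'pass': P(line X) = 0.1·0.4000 / (0.1·0.4000 + 0.8·0.6000) ≈ 0.0769
After 'pass': P(line X) = 0.1·0.0769 / (0.1·0.0769 + 0.8·0.9231) ≈ 0.0103

0.0103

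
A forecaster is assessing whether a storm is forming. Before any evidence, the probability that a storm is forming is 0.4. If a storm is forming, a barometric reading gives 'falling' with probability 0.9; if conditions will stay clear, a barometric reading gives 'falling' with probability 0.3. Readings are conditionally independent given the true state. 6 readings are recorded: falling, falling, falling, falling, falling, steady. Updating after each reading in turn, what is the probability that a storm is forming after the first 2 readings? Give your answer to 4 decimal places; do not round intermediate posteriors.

After 'falling': P(storm) = 0.9·0.4000 / (0.9·0.4000 + 0.3·0.6000) ≈ 0.6667
After 'falling': P(storm) = 0.9·0.6667 / (0.9·0.6667 + 0.3·0.3333) ≈ 0.8571

0.8571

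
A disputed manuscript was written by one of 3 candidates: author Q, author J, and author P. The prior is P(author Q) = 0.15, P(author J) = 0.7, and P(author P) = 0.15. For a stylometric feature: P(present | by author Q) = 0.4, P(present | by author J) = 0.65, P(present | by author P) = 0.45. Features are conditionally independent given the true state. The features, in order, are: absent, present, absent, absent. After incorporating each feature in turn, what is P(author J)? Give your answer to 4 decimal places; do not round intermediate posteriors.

0.4464

After 'absent': normaliser = 0.6·0.1500 + 0.35·0.7000 + 0.55·0.1500; P(author Q) ≈ 0.2156, P(author J) ≈ 0.5868, P(author P) ≈ 0.1976
After 'present': normaliser = 0.4·0.2156 + 0.65·0.5868 + 0.45·0.1976; P(author Q) ≈ 0.1549, P(author J) ≈ 0.6853, P(author P) ≈ 0.1598
After 'absent': normaliser = 0.6·0.1549 + 0.35·0.6853 + 0.55·0.1598; P(author Q) ≈ 0.2210, P(author J) ≈ 0.5702, P(author P) ≈ 0.2089
After 'absent': normaliser = 0.6·0.2210 + 0.35·0.5702 + 0.55·0.2089; P(author Q) ≈ 0.2966, P(author J) ≈ 0.4464, P(author P) ≈ 0.2570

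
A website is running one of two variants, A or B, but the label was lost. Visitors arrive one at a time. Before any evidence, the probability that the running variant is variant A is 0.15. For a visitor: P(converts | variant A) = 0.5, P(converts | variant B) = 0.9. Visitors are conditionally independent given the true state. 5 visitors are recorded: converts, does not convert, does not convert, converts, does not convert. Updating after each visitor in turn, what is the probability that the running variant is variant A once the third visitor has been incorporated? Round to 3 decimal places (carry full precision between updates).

0.710

After 'converts': P(A) = 0.5·0.1500 / (0.5·0.1500 + 0.9·0.8500) ≈ 0.0893
After 'does not convert': P(A) = 0.5·0.0893 / (0.5·0.0893 + 0.1·0.9107) ≈ 0.3289
After 'does not convert': P(A) = 0.5·0.3289 / (0.5·0.3289 + 0.1·0.6711) ≈ 0.7102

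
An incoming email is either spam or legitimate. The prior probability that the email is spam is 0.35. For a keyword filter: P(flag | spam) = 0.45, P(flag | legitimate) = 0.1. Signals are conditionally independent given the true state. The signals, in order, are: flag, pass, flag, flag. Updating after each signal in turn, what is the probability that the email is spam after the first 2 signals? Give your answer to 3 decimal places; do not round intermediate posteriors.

0.597

After 'flag': P(spam) = 0.45·0.3500 / (0.45·0.3500 + 0.1·0.6500) ≈ 0.7079
After 'pass': P(spam) = 0.55·0.7079 / (0.55·0.7079 + 0.9·0.2921) ≈ 0.5969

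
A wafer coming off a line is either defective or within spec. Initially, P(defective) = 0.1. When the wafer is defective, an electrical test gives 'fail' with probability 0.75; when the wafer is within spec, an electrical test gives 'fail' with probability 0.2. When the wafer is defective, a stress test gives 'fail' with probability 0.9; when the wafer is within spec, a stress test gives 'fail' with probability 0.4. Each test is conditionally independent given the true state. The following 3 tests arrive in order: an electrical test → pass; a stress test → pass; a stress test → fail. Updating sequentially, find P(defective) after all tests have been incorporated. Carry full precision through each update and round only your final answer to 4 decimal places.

0.0129

After an electrical test='pass': P(defective) = 0.25·0.1000 / (0.25·0.1000 + 0.8·0.9000) ≈ 0.0336
After a stress test='pass': P(defective) = 0.1·0.0336 / (0.1·0.0336 + 0.6·0.9664) ≈ 0.0058
After a stress test='fail': P(defective) = 0.9·0.0058 / (0.9·0.0058 + 0.4·0.9942) ≈ 0.0129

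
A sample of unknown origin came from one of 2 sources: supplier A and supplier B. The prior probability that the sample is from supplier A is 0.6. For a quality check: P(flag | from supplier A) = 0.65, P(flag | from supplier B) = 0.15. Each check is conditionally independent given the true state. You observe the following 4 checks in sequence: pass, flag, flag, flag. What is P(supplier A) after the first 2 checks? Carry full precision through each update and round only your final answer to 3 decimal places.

0.728

After 'pass': P(supplier A) = 0.35·0.6000 / (0.35·0.6000 + 0.85·0.4000) ≈ 0.3818
After 'flag': P(supplier A) = 0.65·0.3818 / (0.65·0.3818 + 0.15·0.6182) ≈ 0.7280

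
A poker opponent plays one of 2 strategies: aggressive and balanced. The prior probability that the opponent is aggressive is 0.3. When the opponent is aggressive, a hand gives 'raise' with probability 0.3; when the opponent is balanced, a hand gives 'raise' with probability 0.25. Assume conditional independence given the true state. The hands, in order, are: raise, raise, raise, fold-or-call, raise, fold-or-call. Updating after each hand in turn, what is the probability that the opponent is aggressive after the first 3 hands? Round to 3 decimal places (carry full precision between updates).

Apply Bayes' rule sequentially, carrying P(aggressive) forward.
After 'raise': P(aggressive) = 0.3·0.3000 / (0.3·0.3000 + 0.25·0.7000) ≈ 0.3396
After 'raise': P(aggressive) = 0.3·0.3396 / (0.3·0.3396 + 0.25·0.6604) ≈ 0.3816
After 'raise': P(aggressive) = 0.3·0.3816 / (0.3·0.3816 + 0.25·0.6184) ≈ 0.4255

0.425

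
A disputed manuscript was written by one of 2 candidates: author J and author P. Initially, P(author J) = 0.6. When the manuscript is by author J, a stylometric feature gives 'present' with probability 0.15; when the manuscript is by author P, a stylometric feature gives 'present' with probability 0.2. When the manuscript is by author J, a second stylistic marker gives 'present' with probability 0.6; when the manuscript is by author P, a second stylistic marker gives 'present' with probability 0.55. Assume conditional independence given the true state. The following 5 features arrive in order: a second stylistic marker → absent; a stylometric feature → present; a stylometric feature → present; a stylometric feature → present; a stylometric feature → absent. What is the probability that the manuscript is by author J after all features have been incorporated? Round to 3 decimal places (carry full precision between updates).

After a second stylistic marker='absent': P(author J) = 0.4·0.6000 / (0.4·0.6000 + 0.45·0.4000) ≈ 0.5714
After a stylometric feature='present': P(author J) = 0.15·0.5714 / (0.15·0.5714 + 0.2·0.4286) ≈ 0.5000
After a stylometric feature='present': P(author J) = 0.15·0.5000 / (0.15·0.5000 + 0.2·0.5000) ≈ 0.4286
After a stylometric feature='present': P(author J) = 0.15·0.4286 / (0.15·0.4286 + 0.2·0.5714) ≈ 0.3600
After a stylometric feature='absent': P(author J) = 0.85·0.3600 / (0.85·0.3600 + 0.8·0.6400) ≈ 0.3741

0.374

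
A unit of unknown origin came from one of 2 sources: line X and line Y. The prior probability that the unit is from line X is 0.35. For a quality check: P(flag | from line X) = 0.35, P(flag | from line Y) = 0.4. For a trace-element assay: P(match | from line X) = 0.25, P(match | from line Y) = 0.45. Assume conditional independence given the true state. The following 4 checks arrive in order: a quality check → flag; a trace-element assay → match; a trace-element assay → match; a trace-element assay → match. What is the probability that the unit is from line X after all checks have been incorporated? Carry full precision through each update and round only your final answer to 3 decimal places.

After a quality check='flag': P(line X) = 0.35·0.3500 / (0.35·0.3500 + 0.4·0.6500) ≈ 0.3203
After a trace-element assay='match': P(line X) = 0.25·0.3203 / (0.25·0.3203 + 0.45·0.6797) ≈ 0.2075
After a trace-element assay='match': P(line X) = 0.25·0.2075 / (0.25·0.2075 + 0.45·0.7925) ≈ 0.1270
After a trace-element assay='match': P(line X) = 0.25·0.1270 / (0.25·0.1270 + 0.45·0.8730) ≈ 0.0747

0.075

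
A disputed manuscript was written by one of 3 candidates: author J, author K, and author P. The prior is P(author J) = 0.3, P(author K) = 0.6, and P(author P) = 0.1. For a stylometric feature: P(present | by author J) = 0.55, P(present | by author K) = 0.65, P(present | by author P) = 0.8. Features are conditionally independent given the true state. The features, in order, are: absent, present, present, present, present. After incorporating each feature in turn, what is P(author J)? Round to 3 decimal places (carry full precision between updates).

0.213

Apply Bayes' rule sequentially, carrying P(author J) forward.
After 'absent': normaliser = 0.45·0.3000 + 0.35·0.6000 + 0.2·0.1000; P(author J) ≈ 0.3699, P(author K) ≈ 0.5753, P(author P) ≈ 0.0548
After 'present': normaliser = 0.55·0.3699 + 0.65·0.5753 + 0.8·0.0548; P(author J) ≈ 0.3275, P(author K) ≈ 0.6020, P(author P) ≈ 0.0706
After 'present': normaliser = 0.55·0.3275 + 0.65·0.6020 + 0.8·0.0706; P(author J) ≈ 0.2869, P(author K) ≈ 0.6232, P(author P) ≈ 0.0899
After 'present': normaliser = 0.55·0.2869 + 0.65·0.6232 + 0.8·0.0899; P(author J) ≈ 0.2485, P(author K) ≈ 0.6382, P(author P) ≈ 0.1133
After 'present': normaliser = 0.55·0.2485 + 0.65·0.6382 + 0.8·0.1133; P(author J) ≈ 0.2129, P(author K) ≈ 0.6460, P(author P) ≈ 0.1412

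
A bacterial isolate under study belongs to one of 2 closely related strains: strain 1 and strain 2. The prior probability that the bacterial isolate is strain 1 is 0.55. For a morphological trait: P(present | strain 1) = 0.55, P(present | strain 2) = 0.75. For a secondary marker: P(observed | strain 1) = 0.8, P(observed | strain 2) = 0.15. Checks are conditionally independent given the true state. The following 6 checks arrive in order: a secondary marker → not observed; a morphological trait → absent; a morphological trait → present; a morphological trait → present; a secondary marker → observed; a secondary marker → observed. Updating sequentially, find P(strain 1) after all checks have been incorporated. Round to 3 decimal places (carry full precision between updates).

0.888

After a secondary marker='not observed': P(strain 1) = 0.2·0.5500 / (0.2·0.5500 + 0.85·0.4500) ≈ 0.2234
After a morphological trait='absent': P(strain 1) = 0.45·0.2234 / (0.45·0.2234 + 0.25·0.7766) ≈ 0.3411
After a morphological trait='present': P(strain 1) = 0.55·0.3411 / (0.55·0.3411 + 0.75·0.6589) ≈ 0.2752
After a morphological trait='present': P(strain 1) = 0.55·0.2752 / (0.55·0.2752 + 0.75·0.7248) ≈ 0.2178
After a secondary marker='observed': P(strain 1) = 0.8·0.2178 / (0.8·0.2178 + 0.15·0.7822) ≈ 0.5975
After a secondary marker='observed': P(strain 1) = 0.8·0.5975 / (0.8·0.5975 + 0.15·0.4025) ≈ 0.8879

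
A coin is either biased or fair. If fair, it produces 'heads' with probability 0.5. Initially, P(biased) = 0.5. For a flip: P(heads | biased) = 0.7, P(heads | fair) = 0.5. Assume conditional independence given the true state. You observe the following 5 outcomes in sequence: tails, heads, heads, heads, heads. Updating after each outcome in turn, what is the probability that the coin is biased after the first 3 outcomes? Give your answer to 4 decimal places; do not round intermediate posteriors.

After 'tails': P(biased) = 0.3·0.5000 / (0.3·0.5000 + 0.5·0.5000) ≈ 0.3750
After 'heads': P(biased) = 0.7·0.3750 / (0.7·0.3750 + 0.5·0.6250) ≈ 0.4565
After 'heads': P(biased) = 0.7·0.4565 / (0.7·0.4565 + 0.5·0.5435) ≈ 0.5404

0.5404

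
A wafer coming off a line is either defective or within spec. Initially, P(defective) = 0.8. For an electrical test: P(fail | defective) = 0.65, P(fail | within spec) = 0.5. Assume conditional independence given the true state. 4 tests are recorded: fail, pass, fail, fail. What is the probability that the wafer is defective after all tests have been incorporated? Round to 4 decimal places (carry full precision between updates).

After 'fail': P(defective) = 0.65·0.8000 / (0.65·0.8000 + 0.5·0.2000) ≈ 0.8387
After 'pass': P(defective) = 0.35·0.8387 / (0.35·0.8387 + 0.5·0.1613) ≈ 0.7845
After 'fail': P(defective) = 0.65·0.7845 / (0.65·0.7845 + 0.5·0.2155) ≈ 0.8255
After 'fail': P(defective) = 0.65·0.8255 / (0.65·0.8255 + 0.5·0.1745) ≈ 0.8602

0.8602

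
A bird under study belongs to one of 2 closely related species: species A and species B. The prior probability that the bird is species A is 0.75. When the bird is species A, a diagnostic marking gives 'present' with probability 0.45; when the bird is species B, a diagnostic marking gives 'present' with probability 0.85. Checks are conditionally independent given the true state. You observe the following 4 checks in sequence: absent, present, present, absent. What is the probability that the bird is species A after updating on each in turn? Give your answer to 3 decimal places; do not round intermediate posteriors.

0.919

Each posterior becomes the prior for the next update.
After 'absent': P(species A) = 0.55·0.7500 / (0.55·0.7500 + 0.15·0.2500) ≈ 0.9167
After 'present': P(species A) = 0.45·0.9167 / (0.45·0.9167 + 0.85·0.0833) ≈ 0.8534
After 'present': P(species A) = 0.45·0.8534 / (0.45·0.8534 + 0.85·0.1466) ≈ 0.7551
After 'absent': P(species A) = 0.55·0.7551 / (0.55·0.7551 + 0.15·0.2449) ≈ 0.9187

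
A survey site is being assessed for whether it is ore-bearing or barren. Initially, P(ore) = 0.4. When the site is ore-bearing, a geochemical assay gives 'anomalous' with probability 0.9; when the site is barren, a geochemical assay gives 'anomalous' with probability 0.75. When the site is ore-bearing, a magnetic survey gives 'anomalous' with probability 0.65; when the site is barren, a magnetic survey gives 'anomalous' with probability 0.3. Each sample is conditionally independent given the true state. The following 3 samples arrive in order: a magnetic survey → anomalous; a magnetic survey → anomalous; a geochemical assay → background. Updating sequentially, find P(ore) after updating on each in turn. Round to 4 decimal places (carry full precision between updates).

0.5559

After a magnetic survey='anomalous': P(ore) = 0.65·0.4000 / (0.65·0.4000 + 0.3·0.6000) ≈ 0.5909
After a magnetic survey='anomalous': P(ore) = 0.65·0.5909 / (0.65·0.5909 + 0.3·0.4091) ≈ 0.7578
After a geochemical assay='background': P(ore) = 0.1·0.7578 / (0.1·0.7578 + 0.25·0.2422) ≈ 0.5559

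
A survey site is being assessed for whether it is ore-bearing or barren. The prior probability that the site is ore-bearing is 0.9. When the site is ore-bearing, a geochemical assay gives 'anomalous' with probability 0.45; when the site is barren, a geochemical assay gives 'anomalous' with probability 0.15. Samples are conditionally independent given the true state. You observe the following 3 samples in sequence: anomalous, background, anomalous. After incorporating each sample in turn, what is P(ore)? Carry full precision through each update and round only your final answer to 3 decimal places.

0.981

Apply Bayes' rule sequentially, carrying P(ore) forward.
After 'anomalous': P(ore) = 0.45·0.9000 / (0.45·0.9000 + 0.15·0.1000) ≈ 0.9643
After 'background': P(ore) = 0.55·0.9643 / (0.55·0.9643 + 0.85·0.0357) ≈ 0.9459
After 'anomalous': P(ore) = 0.45·0.9459 / (0.45·0.9459 + 0.15·0.0541) ≈ 0.9813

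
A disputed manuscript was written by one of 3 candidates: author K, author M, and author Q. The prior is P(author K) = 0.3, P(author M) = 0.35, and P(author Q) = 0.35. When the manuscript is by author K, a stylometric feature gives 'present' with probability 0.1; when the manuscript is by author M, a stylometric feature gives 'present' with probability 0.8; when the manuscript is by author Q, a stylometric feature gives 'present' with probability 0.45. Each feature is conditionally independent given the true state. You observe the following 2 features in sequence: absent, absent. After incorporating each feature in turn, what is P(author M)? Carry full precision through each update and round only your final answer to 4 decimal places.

After 'absent': normaliser = 0.9·0.3000 + 0.2·0.3500 + 0.55·0.3500; P(author K) ≈ 0.5070, P(author M) ≈ 0.1315, P(author Q) ≈ 0.3615
After 'absent': normaliser = 0.9·0.5070 + 0.2·0.1315 + 0.55·0.3615; P(author K) ≈ 0.6697, P(author M) ≈ 0.0386, P(author Q) ≈ 0.2918

0.0386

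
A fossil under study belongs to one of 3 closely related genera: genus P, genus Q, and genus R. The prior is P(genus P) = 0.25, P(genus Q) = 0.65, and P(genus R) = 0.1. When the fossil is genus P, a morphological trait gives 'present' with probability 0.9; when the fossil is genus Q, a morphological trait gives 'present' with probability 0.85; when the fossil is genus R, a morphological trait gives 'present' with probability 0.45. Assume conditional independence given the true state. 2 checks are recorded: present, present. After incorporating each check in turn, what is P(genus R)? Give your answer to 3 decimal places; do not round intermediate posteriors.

Apply Bayes' rule sequentially, carrying P(genus R) forward.
After 'present': normaliser = 0.9·0.2500 + 0.85·0.6500 + 0.45·0.1000; P(genus P) ≈ 0.2736, P(genus Q) ≈ 0.6717, P(genus R) ≈ 0.0547
After 'present': normaliser = 0.9·0.2736 + 0.85·0.6717 + 0.45·0.0547; P(genus P) ≈ 0.2925, P(genus Q) ≈ 0.6783, P(genus R) ≈ 0.0292

0.029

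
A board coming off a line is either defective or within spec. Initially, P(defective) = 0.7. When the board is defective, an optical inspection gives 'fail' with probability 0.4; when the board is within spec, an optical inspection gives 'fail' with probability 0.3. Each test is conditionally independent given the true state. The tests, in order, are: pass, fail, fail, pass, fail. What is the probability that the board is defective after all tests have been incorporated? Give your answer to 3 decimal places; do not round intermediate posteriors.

Apply Bayes' rule sequentially, carrying P(defective) forward.
After 'pass': P(defective) = 0.6·0.7000 / (0.6·0.7000 + 0.7·0.3000) ≈ 0.6667
After 'fail': P(defective) = 0.4·0.6667 / (0.4·0.6667 + 0.3·0.3333) ≈ 0.7273
After 'fail': P(defective) = 0.4·0.7273 / (0.4·0.7273 + 0.3·0.2727) ≈ 0.7805
After 'pass': P(defective) = 0.6·0.7805 / (0.6·0.7805 + 0.7·0.2195) ≈ 0.7529
After 'fail': P(defective) = 0.4·0.7529 / (0.4·0.7529 + 0.3·0.2471) ≈ 0.8025

0.803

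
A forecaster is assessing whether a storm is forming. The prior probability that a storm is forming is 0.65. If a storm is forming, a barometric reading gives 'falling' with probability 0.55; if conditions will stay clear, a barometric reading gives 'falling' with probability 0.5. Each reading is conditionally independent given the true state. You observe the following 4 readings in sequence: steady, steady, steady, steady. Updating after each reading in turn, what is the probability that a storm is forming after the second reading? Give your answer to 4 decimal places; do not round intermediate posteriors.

0.6007

Each posterior becomes the prior for the next update.
After 'steady': P(storm) = 0.45·0.6500 / (0.45·0.6500 + 0.5·0.3500) ≈ 0.6257
After 'steady': P(storm) = 0.45·0.6257 / (0.45·0.6257 + 0.5·0.3743) ≈ 0.6007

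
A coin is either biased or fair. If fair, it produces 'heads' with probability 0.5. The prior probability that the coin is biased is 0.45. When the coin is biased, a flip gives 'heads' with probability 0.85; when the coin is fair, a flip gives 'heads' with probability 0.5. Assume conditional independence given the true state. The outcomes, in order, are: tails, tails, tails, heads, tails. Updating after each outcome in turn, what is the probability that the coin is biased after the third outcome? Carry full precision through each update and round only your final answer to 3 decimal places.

After 'tails': P(biased) = 0.15·0.4500 / (0.15·0.4500 + 0.5·0.5500) ≈ 0.1971
After 'tails': P(biased) = 0.15·0.1971 / (0.15·0.1971 + 0.5·0.8029) ≈ 0.0686
After 'tails': P(biased) = 0.15·0.0686 / (0.15·0.0686 + 0.5·0.9314) ≈ 0.0216

0.022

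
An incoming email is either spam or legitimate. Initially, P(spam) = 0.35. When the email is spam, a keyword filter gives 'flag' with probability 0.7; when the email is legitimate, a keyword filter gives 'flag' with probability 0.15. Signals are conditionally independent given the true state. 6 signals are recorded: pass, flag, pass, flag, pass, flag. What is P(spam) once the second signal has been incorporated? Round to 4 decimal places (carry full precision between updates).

After 'pass': P(spam) = 0.3·0.3500 / (0.3·0.3500 + 0.85·0.6500) ≈ 0.1597
After 'flag': P(spam) = 0.7·0.1597 / (0.7·0.1597 + 0.15·0.8403) ≈ 0.4700

0.4700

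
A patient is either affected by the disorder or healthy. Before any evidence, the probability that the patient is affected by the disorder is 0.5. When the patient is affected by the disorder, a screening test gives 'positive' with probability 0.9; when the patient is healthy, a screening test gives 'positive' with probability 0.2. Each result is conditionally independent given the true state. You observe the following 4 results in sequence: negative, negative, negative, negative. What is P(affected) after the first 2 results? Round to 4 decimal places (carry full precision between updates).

0.0154

Apply Bayes' rule sequentially, carrying P(affected) forward.
After 'negative': P(affected) = 0.1·0.5000 / (0.1·0.5000 + 0.8·0.5000) ≈ 0.1111
After 'negative': P(affected) = 0.1·0.1111 / (0.1·0.1111 + 0.8·0.8889) ≈ 0.0154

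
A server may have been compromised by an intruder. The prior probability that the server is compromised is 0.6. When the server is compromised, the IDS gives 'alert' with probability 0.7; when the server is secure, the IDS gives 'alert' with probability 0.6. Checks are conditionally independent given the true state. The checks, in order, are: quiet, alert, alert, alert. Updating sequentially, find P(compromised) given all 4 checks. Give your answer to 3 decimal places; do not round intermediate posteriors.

0.641

After 'quiet': P(compromised) = 0.3·0.6000 / (0.3·0.6000 + 0.4·0.4000) ≈ 0.5294
After 'alert': P(compromised) = 0.7·0.5294 / (0.7·0.5294 + 0.6·0.4706) ≈ 0.5676
After 'alert': P(compromised) = 0.7·0.5676 / (0.7·0.5676 + 0.6·0.4324) ≈ 0.6049
After 'alert': P(compromised) = 0.7·0.6049 / (0.7·0.6049 + 0.6·0.3951) ≈ 0.6411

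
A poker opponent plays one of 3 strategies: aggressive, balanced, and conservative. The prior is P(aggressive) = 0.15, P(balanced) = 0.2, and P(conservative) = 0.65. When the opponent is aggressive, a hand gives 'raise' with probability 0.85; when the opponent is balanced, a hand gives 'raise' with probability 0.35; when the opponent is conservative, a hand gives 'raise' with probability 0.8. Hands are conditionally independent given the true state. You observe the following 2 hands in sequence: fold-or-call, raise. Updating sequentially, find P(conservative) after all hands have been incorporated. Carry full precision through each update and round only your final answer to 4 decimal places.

0.6168

After 'fold-or-call': normaliser = 0.15·0.1500 + 0.65·0.2000 + 0.2·0.6500; P(aggressive) ≈ 0.0796, P(balanced) ≈ 0.4602, P(conservative) ≈ 0.4602
After 'raise': normaliser = 0.85·0.0796 + 0.35·0.4602 + 0.8·0.4602; P(aggressive) ≈ 0.1134, P(balanced) ≈ 0.2698, P(conservative) ≈ 0.6168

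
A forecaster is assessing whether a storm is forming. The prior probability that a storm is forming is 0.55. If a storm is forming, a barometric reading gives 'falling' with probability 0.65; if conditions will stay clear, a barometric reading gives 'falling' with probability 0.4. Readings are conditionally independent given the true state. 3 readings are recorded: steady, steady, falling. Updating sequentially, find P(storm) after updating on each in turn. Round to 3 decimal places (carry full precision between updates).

Apply Bayes' rule sequentially, carrying P(storm) forward.
After 'steady': P(storm) = 0.35·0.5500 / (0.35·0.5500 + 0.6·0.4500) ≈ 0.4162
After 'steady': P(storm) = 0.35·0.4162 / (0.35·0.4162 + 0.6·0.5838) ≈ 0.2937
After 'falling': P(storm) = 0.65·0.2937 / (0.65·0.2937 + 0.4·0.7063) ≈ 0.4033

0.403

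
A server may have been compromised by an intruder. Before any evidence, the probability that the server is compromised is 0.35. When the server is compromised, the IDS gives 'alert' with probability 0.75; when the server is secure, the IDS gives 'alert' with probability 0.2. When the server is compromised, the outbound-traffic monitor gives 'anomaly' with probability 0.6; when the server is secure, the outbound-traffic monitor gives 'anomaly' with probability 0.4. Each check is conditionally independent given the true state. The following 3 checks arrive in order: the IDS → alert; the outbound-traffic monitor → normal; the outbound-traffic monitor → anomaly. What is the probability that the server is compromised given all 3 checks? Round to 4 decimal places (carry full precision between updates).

After the IDS='alert': P(compromised) = 0.75·0.3500 / (0.75·0.3500 + 0.2·0.6500) ≈ 0.6688
After the outbound-traffic monitor='normal': P(compromised) = 0.4·0.6688 / (0.4·0.6688 + 0.6·0.3312) ≈ 0.5738
After the outbound-traffic monitor='anomaly': P(compromised) = 0.6·0.5738 / (0.6·0.5738 + 0.4·0.4262) ≈ 0.6688

0.6688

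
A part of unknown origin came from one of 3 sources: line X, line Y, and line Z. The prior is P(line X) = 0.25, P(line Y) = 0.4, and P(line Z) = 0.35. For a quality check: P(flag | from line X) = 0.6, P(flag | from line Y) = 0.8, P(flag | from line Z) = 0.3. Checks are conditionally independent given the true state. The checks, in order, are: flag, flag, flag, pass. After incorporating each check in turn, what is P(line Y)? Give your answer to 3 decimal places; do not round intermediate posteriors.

0.592

After 'flag': normaliser = 0.6·0.2500 + 0.8·0.4000 + 0.3·0.3500; P(line X) ≈ 0.2609, P(line Y) ≈ 0.5565, P(line Z) ≈ 0.1826
After 'flag': normaliser = 0.6·0.2609 + 0.8·0.5565 + 0.3·0.1826; P(line X) ≈ 0.2384, P(line Y) ≈ 0.6781, P(line Z) ≈ 0.0834
After 'flag': normaliser = 0.6·0.2384 + 0.8·0.6781 + 0.3·0.0834; P(line X) ≈ 0.2013, P(line Y) ≈ 0.7635, P(line Z) ≈ 0.0352
After 'pass': normaliser = 0.4·0.2013 + 0.2·0.7635 + 0.7·0.0352; P(line X) ≈ 0.3123, P(line Y) ≈ 0.5921, P(line Z) ≈ 0.0956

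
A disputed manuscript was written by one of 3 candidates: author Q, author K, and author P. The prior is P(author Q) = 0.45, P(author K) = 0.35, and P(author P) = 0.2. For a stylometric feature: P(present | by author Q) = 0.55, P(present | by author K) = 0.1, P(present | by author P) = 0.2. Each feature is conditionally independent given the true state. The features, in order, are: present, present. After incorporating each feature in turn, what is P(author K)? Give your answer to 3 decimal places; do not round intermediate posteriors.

0.024

After 'present': normaliser = 0.55·0.4500 + 0.1·0.3500 + 0.2·0.2000; P(author Q) ≈ 0.7674, P(author K) ≈ 0.1085, P(author P) ≈ 0.1240
After 'present': normaliser = 0.55·0.7674 + 0.1·0.1085 + 0.2·0.1240; P(author Q) ≈ 0.9221, P(author K) ≈ 0.0237, P(author P) ≈ 0.0542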